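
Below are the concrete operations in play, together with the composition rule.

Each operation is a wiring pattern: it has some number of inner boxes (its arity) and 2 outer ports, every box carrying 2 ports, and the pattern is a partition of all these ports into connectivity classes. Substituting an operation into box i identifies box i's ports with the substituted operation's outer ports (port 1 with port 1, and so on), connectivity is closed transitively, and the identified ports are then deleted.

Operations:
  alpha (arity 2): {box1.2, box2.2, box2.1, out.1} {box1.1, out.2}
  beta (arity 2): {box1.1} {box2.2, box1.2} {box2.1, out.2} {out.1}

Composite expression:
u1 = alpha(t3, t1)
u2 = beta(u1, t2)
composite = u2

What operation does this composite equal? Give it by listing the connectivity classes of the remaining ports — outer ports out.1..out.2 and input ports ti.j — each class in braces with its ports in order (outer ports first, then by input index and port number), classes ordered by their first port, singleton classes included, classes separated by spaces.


{out.1} {out.2, t2.1} {t1.1, t1.2, t3.2} {t2.2, t3.1}

Reachability decides: close wires over beta-identified ports.
alpha over (t3, t1) gives {out.1, t1.1, t1.2, t3.2} {out.2, t3.1}, out.j being that stage's outer ports
beta over (t3, t1, t2) gives {out.1} {out.2, t2.1} {t1.1, t1.2, t3.2} {t2.2, t3.1}, out.j being that stage's outer ports


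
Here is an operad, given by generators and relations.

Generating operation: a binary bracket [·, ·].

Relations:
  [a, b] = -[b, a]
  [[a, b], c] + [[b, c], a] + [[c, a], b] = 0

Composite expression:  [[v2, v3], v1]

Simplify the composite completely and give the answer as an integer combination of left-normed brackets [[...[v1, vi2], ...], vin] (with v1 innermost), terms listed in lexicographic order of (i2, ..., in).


Antisymmetry and Jacobi reduce to v1-anchored left-normed brackets.
Composite bracket: [[v2, v3], v1]
Each bracket splits as ab - ba, giving 4 signed words (2^2 = 4).
Words beginning with v1 determine it all:
  the word v1v2v3 carries sign -1 and contributes -[[v1, v2], v3]
  the word v1v3v2 carries sign +1 and contributes +[[v1, v3], v2]

-[[v1, v2], v3] + [[v1, v3], v2]


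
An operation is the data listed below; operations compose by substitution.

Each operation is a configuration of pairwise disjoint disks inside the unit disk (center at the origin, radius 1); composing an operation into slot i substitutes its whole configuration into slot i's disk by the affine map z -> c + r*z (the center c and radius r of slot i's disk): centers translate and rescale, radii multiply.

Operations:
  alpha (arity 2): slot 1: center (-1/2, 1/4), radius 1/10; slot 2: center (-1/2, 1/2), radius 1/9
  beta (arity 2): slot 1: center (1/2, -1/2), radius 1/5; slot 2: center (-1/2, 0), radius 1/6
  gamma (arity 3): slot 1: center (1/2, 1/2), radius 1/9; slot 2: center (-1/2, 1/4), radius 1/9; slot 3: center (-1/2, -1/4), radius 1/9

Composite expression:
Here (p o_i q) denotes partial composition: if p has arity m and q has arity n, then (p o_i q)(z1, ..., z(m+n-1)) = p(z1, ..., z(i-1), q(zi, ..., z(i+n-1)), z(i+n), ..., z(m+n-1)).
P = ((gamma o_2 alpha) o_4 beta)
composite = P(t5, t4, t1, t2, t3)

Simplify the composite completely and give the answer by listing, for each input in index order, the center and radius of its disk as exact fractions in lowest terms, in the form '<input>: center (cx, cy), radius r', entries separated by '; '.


t1: center (-5/9, 11/36), radius 1/81; t2: center (-4/9, -11/36), radius 1/45; t3: center (-5/9, -1/4), radius 1/54; t4: center (-5/9, 5/18), radius 1/90; t5: center (1/2, 1/2), radius 1/9


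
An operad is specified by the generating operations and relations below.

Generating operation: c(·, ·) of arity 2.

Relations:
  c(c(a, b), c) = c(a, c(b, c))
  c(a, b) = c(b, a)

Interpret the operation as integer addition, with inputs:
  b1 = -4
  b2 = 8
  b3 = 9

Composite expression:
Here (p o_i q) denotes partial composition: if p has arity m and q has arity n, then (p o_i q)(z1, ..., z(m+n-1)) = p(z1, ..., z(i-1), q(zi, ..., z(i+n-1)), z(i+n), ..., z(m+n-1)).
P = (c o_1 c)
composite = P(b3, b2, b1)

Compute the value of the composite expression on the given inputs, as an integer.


13


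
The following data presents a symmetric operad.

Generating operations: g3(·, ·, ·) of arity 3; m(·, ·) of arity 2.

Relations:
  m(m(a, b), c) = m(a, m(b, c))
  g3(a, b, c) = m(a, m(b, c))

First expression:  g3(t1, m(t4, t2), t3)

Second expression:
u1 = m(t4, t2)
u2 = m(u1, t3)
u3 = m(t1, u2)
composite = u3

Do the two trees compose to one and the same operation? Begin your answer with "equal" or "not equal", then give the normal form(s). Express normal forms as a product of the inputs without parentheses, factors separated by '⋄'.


equal; both compose to t1 ⋄ t4 ⋄ t2 ⋄ t3

The first composite normalizes to t1 ⋄ t4 ⋄ t2 ⋄ t3
The second composite normalizes to t1 ⋄ t4 ⋄ t2 ⋄ t3
Same normal form: equal.


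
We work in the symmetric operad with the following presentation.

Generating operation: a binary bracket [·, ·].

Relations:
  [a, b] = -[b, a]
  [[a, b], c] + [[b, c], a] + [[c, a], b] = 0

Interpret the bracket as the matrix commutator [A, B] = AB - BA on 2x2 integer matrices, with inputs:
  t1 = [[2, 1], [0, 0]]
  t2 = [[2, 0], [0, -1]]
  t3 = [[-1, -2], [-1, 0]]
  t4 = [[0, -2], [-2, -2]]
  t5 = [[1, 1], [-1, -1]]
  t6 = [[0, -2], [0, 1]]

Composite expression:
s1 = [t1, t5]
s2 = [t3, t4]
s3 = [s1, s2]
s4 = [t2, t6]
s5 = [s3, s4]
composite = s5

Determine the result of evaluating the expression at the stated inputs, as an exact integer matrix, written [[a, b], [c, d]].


[t1, t5] = [[-1, 0], [2, 1]]
[t3, t4] = [[2, 6], [-4, -2]]
[[t1, t5], [t3, t4]] = [[-12, -12], [0, 12]]
[t2, t6] = [[0, -6], [0, 0]]
[[[t1, t5], [t3, t4]], [t2, t6]] = [[0, 144], [0, 0]]

[[0, 144], [0, 0]]


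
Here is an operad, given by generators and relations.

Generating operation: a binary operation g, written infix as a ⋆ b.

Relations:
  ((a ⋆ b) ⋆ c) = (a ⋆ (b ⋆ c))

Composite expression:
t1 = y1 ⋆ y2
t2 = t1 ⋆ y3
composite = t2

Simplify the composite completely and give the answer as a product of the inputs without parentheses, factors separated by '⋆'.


y1 ⋆ y2 ⋆ y3

The g-tree's shape is irrelevant; the y-reading-order decides.
(y1 ⋆ y2) flattens to y1 ⋆ y2
((y1 ⋆ y2) ⋆ y3) flattens to y1 ⋆ y2 ⋆ y3


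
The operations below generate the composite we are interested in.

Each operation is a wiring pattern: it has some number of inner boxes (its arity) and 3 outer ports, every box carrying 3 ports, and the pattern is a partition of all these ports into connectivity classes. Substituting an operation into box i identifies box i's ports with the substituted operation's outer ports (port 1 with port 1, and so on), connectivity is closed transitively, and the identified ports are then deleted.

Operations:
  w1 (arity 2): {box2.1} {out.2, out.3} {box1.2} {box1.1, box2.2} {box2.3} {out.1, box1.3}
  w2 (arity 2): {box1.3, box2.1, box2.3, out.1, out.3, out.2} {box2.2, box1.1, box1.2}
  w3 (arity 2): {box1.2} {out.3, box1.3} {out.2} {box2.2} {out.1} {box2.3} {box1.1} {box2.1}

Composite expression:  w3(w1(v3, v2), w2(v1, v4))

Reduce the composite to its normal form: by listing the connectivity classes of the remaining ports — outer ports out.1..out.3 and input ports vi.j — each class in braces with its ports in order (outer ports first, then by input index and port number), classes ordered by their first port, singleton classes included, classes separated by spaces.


{out.1} {out.2} {out.3} {v1.1, v1.2, v4.2} {v1.3, v4.1, v4.3} {v2.1} {v2.2, v3.1} {v2.3} {v3.2} {v3.3}

Treat the ports identified at w3 as solder joints: merge, then drop.
through w1, on inputs (v3, v2): {out.1, v3.3} {out.2, out.3} {v2.1} {v2.2, v3.1} {v2.3} {v3.2} (out.j = stage outer ports)
through w2, on inputs (v1, v4): {out.1, out.2, out.3, v1.3, v4.1, v4.3} {v1.1, v1.2, v4.2} (out.j = stage outer ports)
through w3, on inputs (v3, v2, v1, v4): {out.1} {out.2} {out.3} {v1.1, v1.2, v4.2} {v1.3, v4.1, v4.3} {v2.1} {v2.2, v3.1} {v2.3} {v3.2} {v3.3} (out.j = stage outer ports)


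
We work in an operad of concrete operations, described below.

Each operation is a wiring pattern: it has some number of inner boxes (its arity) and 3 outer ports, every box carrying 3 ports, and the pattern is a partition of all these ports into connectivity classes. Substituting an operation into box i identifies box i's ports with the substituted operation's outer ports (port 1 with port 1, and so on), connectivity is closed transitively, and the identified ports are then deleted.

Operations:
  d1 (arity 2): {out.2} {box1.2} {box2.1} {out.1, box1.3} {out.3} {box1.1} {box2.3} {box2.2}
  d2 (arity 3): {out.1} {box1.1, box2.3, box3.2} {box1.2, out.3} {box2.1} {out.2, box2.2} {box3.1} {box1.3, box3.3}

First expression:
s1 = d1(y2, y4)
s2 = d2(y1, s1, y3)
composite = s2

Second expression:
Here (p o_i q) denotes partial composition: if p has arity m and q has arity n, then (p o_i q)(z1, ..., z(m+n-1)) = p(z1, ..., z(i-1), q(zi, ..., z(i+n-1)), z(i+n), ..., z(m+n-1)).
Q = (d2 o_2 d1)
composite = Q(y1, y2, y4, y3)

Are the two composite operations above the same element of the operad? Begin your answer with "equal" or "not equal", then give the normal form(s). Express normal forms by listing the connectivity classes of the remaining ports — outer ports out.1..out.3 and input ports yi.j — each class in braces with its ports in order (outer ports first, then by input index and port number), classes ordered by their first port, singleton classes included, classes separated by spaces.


equal — both sides give {out.1} {out.2} {out.3, y1.2} {y1.1, y3.2} {y1.3, y3.3} {y2.1} {y2.2} {y2.3} {y3.1} {y4.1} {y4.2} {y4.3}


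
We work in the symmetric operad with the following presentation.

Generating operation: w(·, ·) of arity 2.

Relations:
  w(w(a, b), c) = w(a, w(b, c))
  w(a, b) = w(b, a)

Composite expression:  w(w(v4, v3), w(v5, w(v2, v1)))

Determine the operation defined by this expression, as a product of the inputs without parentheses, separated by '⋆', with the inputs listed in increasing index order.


Key point: w commutes, so take the v-inputs in any fixed order.
w(v4, v3) unparenthesizes to v4 ⋆ v3
w(v2, v1) unparenthesizes to v2 ⋆ v1
w(v5, w(v2, v1)) unparenthesizes to v5 ⋆ v2 ⋆ v1
w(w(v4, v3), w(v5, w(v2, v1))) unparenthesizes to v4 ⋆ v3 ⋆ v5 ⋆ v2 ⋆ v1
sorting the factors by input index: v1 ⋆ v2 ⋆ v3 ⋆ v4 ⋆ v5

v1 ⋆ v2 ⋆ v3 ⋆ v4 ⋆ v5


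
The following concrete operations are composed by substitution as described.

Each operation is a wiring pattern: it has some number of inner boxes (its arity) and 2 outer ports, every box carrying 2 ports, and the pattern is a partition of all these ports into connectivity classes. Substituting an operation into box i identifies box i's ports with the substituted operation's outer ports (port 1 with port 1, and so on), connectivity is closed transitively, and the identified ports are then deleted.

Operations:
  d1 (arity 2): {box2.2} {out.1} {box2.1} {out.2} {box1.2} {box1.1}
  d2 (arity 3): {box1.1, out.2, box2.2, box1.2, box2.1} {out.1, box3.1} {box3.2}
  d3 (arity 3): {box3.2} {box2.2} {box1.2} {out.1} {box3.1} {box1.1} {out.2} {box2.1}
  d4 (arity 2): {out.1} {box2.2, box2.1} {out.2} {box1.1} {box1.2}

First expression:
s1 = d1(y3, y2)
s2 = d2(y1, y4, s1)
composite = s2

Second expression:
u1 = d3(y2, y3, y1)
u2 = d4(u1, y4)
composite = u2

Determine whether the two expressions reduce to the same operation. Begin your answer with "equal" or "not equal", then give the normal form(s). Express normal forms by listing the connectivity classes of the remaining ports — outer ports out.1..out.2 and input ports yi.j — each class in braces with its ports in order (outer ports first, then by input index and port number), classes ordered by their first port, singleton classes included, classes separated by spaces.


not equal; the first gives {out.1} {out.2, y1.1, y1.2, y4.1, y4.2} {y2.1} {y2.2} {y3.1} {y3.2} and the second {out.1} {out.2} {y1.1} {y1.2} {y2.1} {y2.2} {y3.1} {y3.2} {y4.1, y4.2}

The first composite normalizes to {out.1} {out.2, y1.1, y1.2, y4.1, y4.2} {y2.1} {y2.2} {y3.1} {y3.2}
The second composite normalizes to {out.1} {out.2} {y1.1} {y1.2} {y2.1} {y2.2} {y3.1} {y3.2} {y4.1, y4.2}
They disagree, so not equal.


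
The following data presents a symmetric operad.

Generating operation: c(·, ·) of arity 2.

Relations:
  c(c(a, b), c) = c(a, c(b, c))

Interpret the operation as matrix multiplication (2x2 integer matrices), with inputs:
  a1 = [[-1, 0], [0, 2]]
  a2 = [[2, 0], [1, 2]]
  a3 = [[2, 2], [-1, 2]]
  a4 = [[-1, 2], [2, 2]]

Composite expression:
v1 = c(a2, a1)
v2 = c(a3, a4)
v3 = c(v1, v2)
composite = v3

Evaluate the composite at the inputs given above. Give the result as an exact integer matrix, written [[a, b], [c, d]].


c(a2, a1) = [[-2, 0], [-1, 4]]
c(a3, a4) = [[2, 8], [5, 2]]
c(c(a2, a1), c(a3, a4)) = [[-4, -16], [18, 0]]

[[-4, -16], [18, 0]]


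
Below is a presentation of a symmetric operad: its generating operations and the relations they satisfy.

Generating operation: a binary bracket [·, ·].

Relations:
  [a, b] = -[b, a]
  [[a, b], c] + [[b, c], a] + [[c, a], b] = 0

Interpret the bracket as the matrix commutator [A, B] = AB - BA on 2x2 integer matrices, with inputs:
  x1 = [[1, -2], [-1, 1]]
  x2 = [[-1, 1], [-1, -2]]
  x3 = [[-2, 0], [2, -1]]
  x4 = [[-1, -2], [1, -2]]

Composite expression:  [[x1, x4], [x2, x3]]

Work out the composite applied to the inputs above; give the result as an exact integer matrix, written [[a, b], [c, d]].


[[-1, -16], [-12, 1]]

[x1, x4] = [[-4, 2], [-1, 4]]
[x2, x3] = [[2, 1], [-1, -2]]
[[x1, x4], [x2, x3]] = [[-1, -16], [-12, 1]]


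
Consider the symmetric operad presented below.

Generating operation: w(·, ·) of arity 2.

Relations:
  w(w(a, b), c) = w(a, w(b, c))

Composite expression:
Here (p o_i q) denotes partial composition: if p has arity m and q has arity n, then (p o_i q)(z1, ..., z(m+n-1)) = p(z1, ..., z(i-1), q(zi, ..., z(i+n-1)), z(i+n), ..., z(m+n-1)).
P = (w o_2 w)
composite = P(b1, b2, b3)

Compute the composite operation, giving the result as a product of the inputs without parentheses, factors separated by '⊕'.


b1 ⊕ b2 ⊕ b3

Associativity of w dissolves the nesting; only the b-input order survives.
w(b2, b3) reduces to b2 ⊕ b3
w(b1, w(b2, b3)) reduces to b1 ⊕ b2 ⊕ b3


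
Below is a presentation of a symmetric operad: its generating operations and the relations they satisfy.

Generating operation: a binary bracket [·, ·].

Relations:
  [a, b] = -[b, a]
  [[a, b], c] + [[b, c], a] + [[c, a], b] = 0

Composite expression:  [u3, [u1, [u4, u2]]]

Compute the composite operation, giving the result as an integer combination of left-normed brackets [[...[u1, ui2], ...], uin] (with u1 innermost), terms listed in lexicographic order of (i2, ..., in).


Expand each bracket as ab - ba; the u1-initial words give the coefficients.
Composite bracket: [u3, [u1, [u4, u2]]]
Full expansion: 8 signed words from ab - ba (2^3 = 8).
The u1-initial words carry the normal form:
  word u1u2u4u3 has sign +1, contributing +[[[u1, u2], u4], u3]
  word u1u4u2u3 has sign -1, contributing -[[[u1, u4], u2], u3]

[[[u1, u2], u4], u3] - [[[u1, u4], u2], u3]


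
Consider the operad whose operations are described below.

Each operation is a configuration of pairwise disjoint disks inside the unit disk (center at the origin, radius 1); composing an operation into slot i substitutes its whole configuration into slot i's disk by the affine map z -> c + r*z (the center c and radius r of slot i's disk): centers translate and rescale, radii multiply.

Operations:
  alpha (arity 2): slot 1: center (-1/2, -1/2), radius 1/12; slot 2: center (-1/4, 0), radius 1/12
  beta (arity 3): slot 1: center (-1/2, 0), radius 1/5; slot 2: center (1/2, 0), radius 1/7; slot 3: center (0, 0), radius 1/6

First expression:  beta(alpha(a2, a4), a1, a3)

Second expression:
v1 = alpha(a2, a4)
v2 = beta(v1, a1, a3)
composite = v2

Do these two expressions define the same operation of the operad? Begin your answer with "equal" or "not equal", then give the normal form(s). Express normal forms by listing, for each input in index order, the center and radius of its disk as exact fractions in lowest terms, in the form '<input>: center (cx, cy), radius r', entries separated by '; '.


equal; the common form is a1: center (1/2, 0), radius 1/7; a2: center (-3/5, -1/10), radius 1/60; a3: center (0, 0), radius 1/6; a4: center (-11/20, 0), radius 1/60

The first expression reduces to a1: center (1/2, 0), radius 1/7; a2: center (-3/5, -1/10), radius 1/60; a3: center (0, 0), radius 1/6; a4: center (-11/20, 0), radius 1/60
The second expression reduces to a1: center (1/2, 0), radius 1/7; a2: center (-3/5, -1/10), radius 1/60; a3: center (0, 0), radius 1/6; a4: center (-11/20, 0), radius 1/60
Both agree, so they are equal.


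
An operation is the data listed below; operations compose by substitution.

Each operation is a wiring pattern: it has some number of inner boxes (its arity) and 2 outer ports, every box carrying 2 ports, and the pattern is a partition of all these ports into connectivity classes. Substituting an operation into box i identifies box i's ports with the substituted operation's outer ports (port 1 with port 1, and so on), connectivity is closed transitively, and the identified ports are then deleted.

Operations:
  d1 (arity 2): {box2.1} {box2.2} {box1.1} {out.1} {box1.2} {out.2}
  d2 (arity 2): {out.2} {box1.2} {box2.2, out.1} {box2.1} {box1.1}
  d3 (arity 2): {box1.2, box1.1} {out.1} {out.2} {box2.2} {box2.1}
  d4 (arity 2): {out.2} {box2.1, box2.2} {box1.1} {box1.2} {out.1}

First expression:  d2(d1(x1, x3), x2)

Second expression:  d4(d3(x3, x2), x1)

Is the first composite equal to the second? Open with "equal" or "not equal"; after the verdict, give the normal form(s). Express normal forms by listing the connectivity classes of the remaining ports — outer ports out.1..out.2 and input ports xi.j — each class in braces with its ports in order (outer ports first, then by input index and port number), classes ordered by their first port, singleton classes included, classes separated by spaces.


not equal; the first gives {out.1, x2.2} {out.2} {x1.1} {x1.2} {x2.1} {x3.1} {x3.2} and the second {out.1} {out.2} {x1.1, x1.2} {x2.1} {x2.2} {x3.1, x3.2}

The first expression reduces to {out.1, x2.2} {out.2} {x1.1} {x1.2} {x2.1} {x3.1} {x3.2}
The second expression reduces to {out.1} {out.2} {x1.1, x1.2} {x2.1} {x2.2} {x3.1, x3.2}
The forms do not match — not equal.


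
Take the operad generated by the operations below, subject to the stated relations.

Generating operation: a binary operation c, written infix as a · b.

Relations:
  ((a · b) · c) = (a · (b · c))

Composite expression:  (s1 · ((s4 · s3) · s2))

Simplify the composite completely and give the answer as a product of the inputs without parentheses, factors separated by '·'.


s1 · s4 · s3 · s2

All parenthesizations of c agree; list the s-inputs left to right.
(s4 · s3) reduces to s4 · s3
((s4 · s3) · s2) reduces to s4 · s3 · s2
(s1 · ((s4 · s3) · s2)) reduces to s1 · s4 · s3 · s2


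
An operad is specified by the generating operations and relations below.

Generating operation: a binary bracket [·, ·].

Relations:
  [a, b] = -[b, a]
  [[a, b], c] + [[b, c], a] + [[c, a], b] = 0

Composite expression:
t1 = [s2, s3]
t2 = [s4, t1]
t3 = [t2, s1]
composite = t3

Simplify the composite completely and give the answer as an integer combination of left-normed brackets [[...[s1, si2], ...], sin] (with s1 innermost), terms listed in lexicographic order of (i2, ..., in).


[[[s1, s2], s3], s4] - [[[s1, s3], s2], s4] - [[[s1, s4], s2], s3] + [[[s1, s4], s3], s2]


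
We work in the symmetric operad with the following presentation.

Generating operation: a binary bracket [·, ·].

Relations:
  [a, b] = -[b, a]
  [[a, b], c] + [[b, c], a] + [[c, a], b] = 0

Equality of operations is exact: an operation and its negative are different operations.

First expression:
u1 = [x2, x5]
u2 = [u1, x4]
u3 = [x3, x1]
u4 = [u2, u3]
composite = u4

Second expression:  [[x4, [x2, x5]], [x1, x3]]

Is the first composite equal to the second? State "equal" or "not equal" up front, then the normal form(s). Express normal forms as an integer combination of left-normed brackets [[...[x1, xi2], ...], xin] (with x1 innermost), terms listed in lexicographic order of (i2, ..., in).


equal; both compose to [[[[x1, x3], x2], x5], x4] - [[[[x1, x3], x4], x2], x5] + [[[[x1, x3], x4], x5], x2] - [[[[x1, x3], x5], x2], x4]

The first expression, normalized: [[[[x1, x3], x2], x5], x4] - [[[[x1, x3], x4], x2], x5] + [[[[x1, x3], x4], x5], x2] - [[[[x1, x3], x5], x2], x4]
The second expression, normalized: [[[[x1, x3], x2], x5], x4] - [[[[x1, x3], x4], x2], x5] + [[[[x1, x3], x4], x5], x2] - [[[[x1, x3], x5], x2], x4]
The normal forms match — equal.


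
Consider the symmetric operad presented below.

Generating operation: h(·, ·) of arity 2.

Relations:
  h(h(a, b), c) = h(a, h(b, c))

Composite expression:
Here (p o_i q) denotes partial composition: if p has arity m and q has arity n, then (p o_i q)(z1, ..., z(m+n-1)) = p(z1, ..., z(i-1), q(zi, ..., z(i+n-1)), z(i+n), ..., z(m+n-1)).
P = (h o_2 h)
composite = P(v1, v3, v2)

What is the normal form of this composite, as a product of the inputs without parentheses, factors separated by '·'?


v1 · v3 · v2

Under associativity of h, the answer is the v's in reading order.
h(v3, v2) collapses to v3 · v2
h(v1, h(v3, v2)) collapses to v1 · v3 · v2


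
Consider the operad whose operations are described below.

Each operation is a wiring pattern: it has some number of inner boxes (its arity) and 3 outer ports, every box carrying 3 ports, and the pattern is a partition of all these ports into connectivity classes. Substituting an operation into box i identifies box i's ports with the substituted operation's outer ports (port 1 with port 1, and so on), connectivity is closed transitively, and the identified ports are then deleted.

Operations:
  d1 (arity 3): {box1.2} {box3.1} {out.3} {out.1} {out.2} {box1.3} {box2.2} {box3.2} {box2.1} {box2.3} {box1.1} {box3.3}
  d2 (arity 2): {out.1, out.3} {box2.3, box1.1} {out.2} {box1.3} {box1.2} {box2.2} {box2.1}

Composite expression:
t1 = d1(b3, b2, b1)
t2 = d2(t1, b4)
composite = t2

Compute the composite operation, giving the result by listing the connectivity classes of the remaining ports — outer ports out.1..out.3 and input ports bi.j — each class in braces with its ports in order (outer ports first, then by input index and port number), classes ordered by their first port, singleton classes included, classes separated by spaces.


{out.1, out.3} {out.2} {b1.1} {b1.2} {b1.3} {b2.1} {b2.2} {b2.3} {b3.1} {b3.2} {b3.3} {b4.1} {b4.2} {b4.3}

Connectivity passes through glued d2-boundaries; trace each wire chain.
through d1, on inputs (b3, b2, b1): {out.1} {out.2} {out.3} {b1.1} {b1.2} {b1.3} {b2.1} {b2.2} {b2.3} {b3.1} {b3.2} {b3.3} (out.j = stage outer ports)
through d2, on inputs (b3, b2, b1, b4): {out.1, out.3} {out.2} {b1.1} {b1.2} {b1.3} {b2.1} {b2.2} {b2.3} {b3.1} {b3.2} {b3.3} {b4.1} {b4.2} {b4.3} (out.j = stage outer ports)


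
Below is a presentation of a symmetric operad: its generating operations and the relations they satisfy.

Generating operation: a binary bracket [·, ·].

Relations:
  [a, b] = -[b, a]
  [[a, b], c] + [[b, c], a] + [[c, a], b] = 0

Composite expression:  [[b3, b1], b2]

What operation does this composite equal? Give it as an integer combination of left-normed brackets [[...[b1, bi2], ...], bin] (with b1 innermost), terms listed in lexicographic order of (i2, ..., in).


-[[b1, b3], b2]


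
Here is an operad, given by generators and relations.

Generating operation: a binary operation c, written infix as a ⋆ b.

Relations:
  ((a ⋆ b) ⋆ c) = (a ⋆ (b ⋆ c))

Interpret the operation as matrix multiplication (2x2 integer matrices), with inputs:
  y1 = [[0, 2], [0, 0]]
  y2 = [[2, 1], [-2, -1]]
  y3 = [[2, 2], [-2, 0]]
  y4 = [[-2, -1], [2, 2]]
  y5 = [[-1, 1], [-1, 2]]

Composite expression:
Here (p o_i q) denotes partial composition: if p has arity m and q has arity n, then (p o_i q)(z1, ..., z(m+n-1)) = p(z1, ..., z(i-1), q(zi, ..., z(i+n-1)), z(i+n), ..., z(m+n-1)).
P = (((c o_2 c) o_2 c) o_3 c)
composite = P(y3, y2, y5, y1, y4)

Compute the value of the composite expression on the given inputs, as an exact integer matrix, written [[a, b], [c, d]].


(y5 ⋆ y1) = [[0, -2], [0, -2]]
(y2 ⋆ (y5 ⋆ y1)) = [[0, -6], [0, 6]]
((y2 ⋆ (y5 ⋆ y1)) ⋆ y4) = [[-12, -12], [12, 12]]
(y3 ⋆ ((y2 ⋆ (y5 ⋆ y1)) ⋆ y4)) = [[0, 0], [24, 24]]

[[0, 0], [24, 24]]


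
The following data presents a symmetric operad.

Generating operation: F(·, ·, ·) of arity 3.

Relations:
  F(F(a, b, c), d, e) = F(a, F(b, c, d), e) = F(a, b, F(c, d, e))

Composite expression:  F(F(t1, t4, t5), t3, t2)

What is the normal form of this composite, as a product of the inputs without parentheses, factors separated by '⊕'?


t1 ⊕ t4 ⊕ t5 ⊕ t3 ⊕ t2


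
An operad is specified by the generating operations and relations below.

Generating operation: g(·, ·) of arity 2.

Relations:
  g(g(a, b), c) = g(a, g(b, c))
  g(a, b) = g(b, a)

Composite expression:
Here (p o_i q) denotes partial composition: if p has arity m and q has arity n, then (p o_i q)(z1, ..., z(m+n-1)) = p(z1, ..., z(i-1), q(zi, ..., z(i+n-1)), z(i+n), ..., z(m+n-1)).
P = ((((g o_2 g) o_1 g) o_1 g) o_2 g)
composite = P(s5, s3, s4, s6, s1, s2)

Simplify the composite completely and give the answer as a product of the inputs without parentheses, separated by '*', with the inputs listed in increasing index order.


s1 * s2 * s3 * s4 * s5 * s6

Key point: g commutes, so take the s-inputs in any fixed order.
g(s3, s4) spells out as s3 * s4
g(s5, g(s3, s4)) spells out as s5 * s3 * s4
g(g(s5, g(s3, s4)), s6) spells out as s5 * s3 * s4 * s6
g(s1, s2) spells out as s1 * s2
g(g(g(s5, g(s3, s4)), s6), g(s1, s2)) spells out as s5 * s3 * s4 * s6 * s1 * s2
sorting the factors by input index: s1 * s2 * s3 * s4 * s5 * s6


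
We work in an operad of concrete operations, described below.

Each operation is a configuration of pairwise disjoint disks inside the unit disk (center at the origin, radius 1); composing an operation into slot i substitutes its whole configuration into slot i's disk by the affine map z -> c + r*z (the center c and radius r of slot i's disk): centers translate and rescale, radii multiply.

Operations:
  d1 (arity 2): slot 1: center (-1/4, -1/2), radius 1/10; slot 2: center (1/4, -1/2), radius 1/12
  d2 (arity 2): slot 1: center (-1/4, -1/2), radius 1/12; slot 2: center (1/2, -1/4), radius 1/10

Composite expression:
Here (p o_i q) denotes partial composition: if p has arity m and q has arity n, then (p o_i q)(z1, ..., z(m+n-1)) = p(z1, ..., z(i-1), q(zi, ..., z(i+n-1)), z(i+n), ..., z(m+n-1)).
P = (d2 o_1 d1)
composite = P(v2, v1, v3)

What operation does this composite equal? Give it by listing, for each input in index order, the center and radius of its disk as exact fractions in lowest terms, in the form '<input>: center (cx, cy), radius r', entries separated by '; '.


v1: center (-11/48, -13/24), radius 1/144; v2: center (-13/48, -13/24), radius 1/120; v3: center (1/2, -1/4), radius 1/10

Follow each v-input down from d2: c' goes to c + r*c', radius to r*r'.
tracing v2 down its 2-map path: center (-13/48, -13/24), radius 1/120
tracing v1 down its 2-map path: center (-11/48, -13/24), radius 1/144
tracing v3 down its 1-map path: center (1/2, -1/4), radius 1/10


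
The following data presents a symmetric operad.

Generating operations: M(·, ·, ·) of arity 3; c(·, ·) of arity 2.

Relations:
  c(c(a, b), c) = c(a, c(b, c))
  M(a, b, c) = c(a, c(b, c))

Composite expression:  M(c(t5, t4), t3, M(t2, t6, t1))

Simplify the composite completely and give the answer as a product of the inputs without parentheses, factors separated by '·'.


t5 · t4 · t3 · t2 · t6 · t1

Every regrouping of M is equal, so read the t-inputs in written order.
c(t5, t4) spells out as t5 · t4
M(t2, t6, t1) spells out as t2 · t6 · t1
M(c(t5, t4), t3, M(t2, t6, t1)) spells out as t5 · t4 · t3 · t2 · t6 · t1


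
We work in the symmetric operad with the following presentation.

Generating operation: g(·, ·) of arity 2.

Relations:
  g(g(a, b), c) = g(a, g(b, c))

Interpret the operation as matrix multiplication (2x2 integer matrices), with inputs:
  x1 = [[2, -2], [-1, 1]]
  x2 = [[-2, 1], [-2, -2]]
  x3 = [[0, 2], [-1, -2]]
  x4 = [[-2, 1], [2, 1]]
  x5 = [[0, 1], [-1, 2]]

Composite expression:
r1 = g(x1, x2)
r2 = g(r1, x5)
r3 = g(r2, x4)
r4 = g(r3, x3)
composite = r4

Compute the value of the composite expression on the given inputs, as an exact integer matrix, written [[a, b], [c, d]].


g(x1, x2) = [[0, 6], [0, -3]]
g(g(x1, x2), x5) = [[-6, 12], [3, -6]]
g(g(g(x1, x2), x5), x4) = [[36, 6], [-18, -3]]
g(g(g(g(x1, x2), x5), x4), x3) = [[-6, 60], [3, -30]]

[[-6, 60], [3, -30]]


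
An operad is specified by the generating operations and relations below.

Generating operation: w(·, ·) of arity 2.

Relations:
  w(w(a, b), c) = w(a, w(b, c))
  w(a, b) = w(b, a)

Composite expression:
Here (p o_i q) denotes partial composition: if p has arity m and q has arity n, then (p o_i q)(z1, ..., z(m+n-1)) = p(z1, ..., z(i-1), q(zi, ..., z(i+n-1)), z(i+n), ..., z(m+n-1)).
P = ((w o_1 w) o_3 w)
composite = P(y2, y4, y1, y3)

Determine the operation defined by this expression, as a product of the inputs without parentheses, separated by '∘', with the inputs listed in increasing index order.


y1 ∘ y2 ∘ y3 ∘ y4

Reordering under w is free, so list the y-inputs canonically.
w(y2, y4) flattens to y2 ∘ y4
w(y1, y3) flattens to y1 ∘ y3
w(w(y2, y4), w(y1, y3)) flattens to y2 ∘ y4 ∘ y1 ∘ y3
sorting the factors by input index: y1 ∘ y2 ∘ y3 ∘ y4


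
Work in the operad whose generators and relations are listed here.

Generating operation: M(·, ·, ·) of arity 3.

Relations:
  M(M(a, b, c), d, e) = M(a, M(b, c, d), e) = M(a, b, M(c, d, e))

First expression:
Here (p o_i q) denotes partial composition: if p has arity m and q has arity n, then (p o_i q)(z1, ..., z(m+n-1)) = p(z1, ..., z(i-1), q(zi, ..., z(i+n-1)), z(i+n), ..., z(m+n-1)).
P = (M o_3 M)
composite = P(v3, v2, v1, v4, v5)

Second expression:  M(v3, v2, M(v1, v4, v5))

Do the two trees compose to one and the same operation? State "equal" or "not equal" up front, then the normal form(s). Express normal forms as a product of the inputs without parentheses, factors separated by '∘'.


equal: each reduces to v3 ∘ v2 ∘ v1 ∘ v4 ∘ v5

The first expression, normalized: v3 ∘ v2 ∘ v1 ∘ v4 ∘ v5
The second expression, normalized: v3 ∘ v2 ∘ v1 ∘ v4 ∘ v5
The forms coincide; equal.


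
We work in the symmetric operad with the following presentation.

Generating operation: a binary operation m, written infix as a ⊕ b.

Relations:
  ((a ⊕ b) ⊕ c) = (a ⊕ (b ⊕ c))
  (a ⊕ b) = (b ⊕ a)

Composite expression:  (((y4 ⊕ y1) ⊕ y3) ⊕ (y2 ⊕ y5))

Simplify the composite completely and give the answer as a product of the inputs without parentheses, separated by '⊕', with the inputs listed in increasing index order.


y1 ⊕ y2 ⊕ y3 ⊕ y4 ⊕ y5

Any arrangement under m is one operation, so sort the y-inputs.
(y4 ⊕ y1) unparenthesizes to y4 ⊕ y1
((y4 ⊕ y1) ⊕ y3) unparenthesizes to y4 ⊕ y1 ⊕ y3
(y2 ⊕ y5) unparenthesizes to y2 ⊕ y5
(((y4 ⊕ y1) ⊕ y3) ⊕ (y2 ⊕ y5)) unparenthesizes to y4 ⊕ y1 ⊕ y3 ⊕ y2 ⊕ y5
commutativity sorts the factors: y1 ⊕ y2 ⊕ y3 ⊕ y4 ⊕ y5


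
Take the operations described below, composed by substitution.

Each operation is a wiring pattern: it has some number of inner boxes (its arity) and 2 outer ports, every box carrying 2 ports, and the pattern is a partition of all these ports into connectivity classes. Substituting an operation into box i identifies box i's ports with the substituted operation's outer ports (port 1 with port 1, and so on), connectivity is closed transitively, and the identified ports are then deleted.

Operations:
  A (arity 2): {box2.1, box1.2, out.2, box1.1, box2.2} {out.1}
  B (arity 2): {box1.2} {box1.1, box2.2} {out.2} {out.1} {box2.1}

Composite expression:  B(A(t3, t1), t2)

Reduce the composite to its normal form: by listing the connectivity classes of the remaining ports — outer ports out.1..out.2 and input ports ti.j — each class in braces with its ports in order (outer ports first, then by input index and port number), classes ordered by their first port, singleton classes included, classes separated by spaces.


{out.1} {out.2} {t1.1, t1.2, t3.1, t3.2} {t2.1} {t2.2}

Two ports join when wires chain via B-identified ports.
composing A on (t3, t1), with out.j its own outer ports: {out.1} {out.2, t1.1, t1.2, t3.1, t3.2}
composing B on (t3, t1, t2), with out.j its own outer ports: {out.1} {out.2} {t1.1, t1.2, t3.1, t3.2} {t2.1} {t2.2}


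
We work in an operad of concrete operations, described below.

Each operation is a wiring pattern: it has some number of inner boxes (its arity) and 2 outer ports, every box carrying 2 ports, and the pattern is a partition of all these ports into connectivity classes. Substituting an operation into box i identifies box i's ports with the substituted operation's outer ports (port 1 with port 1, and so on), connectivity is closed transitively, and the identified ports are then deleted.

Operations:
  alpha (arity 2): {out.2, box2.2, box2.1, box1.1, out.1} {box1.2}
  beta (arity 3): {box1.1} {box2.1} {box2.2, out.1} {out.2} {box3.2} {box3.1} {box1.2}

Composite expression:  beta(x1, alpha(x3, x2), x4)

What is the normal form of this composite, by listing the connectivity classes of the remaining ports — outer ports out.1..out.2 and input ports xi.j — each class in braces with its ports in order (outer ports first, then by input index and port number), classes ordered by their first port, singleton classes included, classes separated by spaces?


{out.1, x2.1, x2.2, x3.1} {out.2} {x1.1} {x1.2} {x3.2} {x4.1} {x4.2}

Two ports join when wires chain via beta-identified ports.
through alpha, on inputs (x3, x2): {out.1, out.2, x2.1, x2.2, x3.1} {x3.2} (out.j = stage outer ports)
through beta, on inputs (x1, x3, x2, x4): {out.1, x2.1, x2.2, x3.1} {out.2} {x1.1} {x1.2} {x3.2} {x4.1} {x4.2} (out.j = stage outer ports)


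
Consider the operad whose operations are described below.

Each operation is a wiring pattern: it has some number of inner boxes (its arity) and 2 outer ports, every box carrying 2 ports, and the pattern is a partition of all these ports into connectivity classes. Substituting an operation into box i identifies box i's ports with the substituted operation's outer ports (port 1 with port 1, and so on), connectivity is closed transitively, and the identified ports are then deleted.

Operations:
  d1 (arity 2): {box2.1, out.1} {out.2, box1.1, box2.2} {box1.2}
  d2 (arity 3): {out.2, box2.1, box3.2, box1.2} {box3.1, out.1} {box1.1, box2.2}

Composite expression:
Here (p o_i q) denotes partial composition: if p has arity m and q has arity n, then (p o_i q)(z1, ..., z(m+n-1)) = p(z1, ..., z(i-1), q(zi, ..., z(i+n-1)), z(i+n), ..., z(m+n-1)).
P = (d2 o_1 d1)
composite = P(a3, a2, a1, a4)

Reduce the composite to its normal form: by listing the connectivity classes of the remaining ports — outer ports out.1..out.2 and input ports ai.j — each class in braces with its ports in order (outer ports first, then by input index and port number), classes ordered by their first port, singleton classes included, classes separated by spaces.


{out.1, a4.1} {out.2, a1.1, a2.2, a3.1, a4.2} {a1.2, a2.1} {a3.2}

Connectivity passes through glued d2-boundaries; trace each wire chain.
after d1, the pattern on (a3, a2) reads {out.1, a2.1} {out.2, a2.2, a3.1} {a3.2} (out.j = its outer ports)
after d2, the pattern on (a3, a2, a1, a4) reads {out.1, a4.1} {out.2, a1.1, a2.2, a3.1, a4.2} {a1.2, a2.1} {a3.2} (out.j = its outer ports)


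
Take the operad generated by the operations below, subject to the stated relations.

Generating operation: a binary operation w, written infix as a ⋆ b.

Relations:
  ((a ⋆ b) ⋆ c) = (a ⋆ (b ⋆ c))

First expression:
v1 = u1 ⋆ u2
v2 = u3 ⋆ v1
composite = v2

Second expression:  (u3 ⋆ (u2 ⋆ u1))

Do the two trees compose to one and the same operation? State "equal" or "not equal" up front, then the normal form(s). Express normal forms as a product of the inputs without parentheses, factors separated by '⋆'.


not equal — first u3 ⋆ u1 ⋆ u2, second u3 ⋆ u2 ⋆ u1

The first expression, normalized: u3 ⋆ u1 ⋆ u2
The second expression, normalized: u3 ⋆ u2 ⋆ u1
The forms do not match — not equal.


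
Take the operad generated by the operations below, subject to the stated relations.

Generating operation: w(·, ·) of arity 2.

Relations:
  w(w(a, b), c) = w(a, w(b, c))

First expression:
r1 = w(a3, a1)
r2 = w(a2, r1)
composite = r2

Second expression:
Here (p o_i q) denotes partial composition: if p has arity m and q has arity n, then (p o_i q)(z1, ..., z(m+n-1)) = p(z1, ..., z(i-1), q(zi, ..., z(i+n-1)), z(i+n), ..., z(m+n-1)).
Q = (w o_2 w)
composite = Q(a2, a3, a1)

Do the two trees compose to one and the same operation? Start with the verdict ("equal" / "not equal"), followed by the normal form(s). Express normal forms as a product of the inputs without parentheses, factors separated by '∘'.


equal; the common form is a2 ∘ a3 ∘ a1

Reducing the first expression gives a2 ∘ a3 ∘ a1
Reducing the second expression gives a2 ∘ a3 ∘ a1
Same normal form: equal.


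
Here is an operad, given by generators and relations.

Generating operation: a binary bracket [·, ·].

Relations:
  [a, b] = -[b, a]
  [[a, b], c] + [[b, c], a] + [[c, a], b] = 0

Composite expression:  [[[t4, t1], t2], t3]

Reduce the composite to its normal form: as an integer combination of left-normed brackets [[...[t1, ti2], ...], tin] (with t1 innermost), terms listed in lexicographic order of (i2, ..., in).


-[[[t1, t4], t2], t3]

Antisymmetry and Jacobi reduce to t1-anchored left-normed brackets.
Composite bracket: [[[t4, t1], t2], t3]
Full expansion: 8 signed words from ab - ba (2^3 = 8).
The t1-initial words carry the normal form:
  t1t4t2t3 (sign -1) contributes -[[[t1, t4], t2], t3]


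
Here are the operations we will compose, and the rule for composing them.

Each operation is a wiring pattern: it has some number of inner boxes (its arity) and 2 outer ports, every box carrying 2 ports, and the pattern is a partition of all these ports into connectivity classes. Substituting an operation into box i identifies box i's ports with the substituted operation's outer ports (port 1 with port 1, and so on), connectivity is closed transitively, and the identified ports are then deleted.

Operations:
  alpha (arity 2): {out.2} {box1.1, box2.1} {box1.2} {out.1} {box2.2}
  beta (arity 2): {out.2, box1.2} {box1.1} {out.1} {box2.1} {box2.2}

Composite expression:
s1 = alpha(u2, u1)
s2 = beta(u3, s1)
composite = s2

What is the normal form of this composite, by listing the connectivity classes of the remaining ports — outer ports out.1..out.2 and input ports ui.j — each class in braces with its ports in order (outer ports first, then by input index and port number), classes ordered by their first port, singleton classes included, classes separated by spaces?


{out.1} {out.2, u3.2} {u1.1, u2.1} {u1.2} {u2.2} {u3.1}

After gluing at beta, chains via deleted ports link the u-ports.
through alpha, on inputs (u2, u1): {out.1} {out.2} {u1.1, u2.1} {u1.2} {u2.2} (out.j = stage outer ports)
through beta, on inputs (u3, u2, u1): {out.1} {out.2, u3.2} {u1.1, u2.1} {u1.2} {u2.2} {u3.1} (out.j = stage outer ports)


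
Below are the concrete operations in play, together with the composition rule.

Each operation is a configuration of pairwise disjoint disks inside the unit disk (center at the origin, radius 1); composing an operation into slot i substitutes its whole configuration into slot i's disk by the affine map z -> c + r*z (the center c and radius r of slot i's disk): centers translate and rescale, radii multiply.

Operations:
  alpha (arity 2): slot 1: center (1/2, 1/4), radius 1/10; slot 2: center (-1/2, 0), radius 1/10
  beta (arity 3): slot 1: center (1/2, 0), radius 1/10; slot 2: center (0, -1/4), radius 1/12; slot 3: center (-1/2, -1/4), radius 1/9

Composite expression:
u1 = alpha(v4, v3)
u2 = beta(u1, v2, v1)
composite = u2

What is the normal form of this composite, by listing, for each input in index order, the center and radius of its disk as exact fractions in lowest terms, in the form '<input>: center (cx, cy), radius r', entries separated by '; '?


v1: center (-1/2, -1/4), radius 1/9; v2: center (0, -1/4), radius 1/12; v3: center (9/20, 0), radius 1/100; v4: center (11/20, 1/40), radius 1/100

Follow each v-input down from beta: c' goes to c + r*c', radius to r*r'.
tracing v4 down its 2-map path: center (11/20, 1/40), radius 1/100
tracing v3 down its 2-map path: center (9/20, 0), radius 1/100
tracing v2 down its 1-map path: center (0, -1/4), radius 1/12
tracing v1 down its 1-map path: center (-1/2, -1/4), radius 1/9
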